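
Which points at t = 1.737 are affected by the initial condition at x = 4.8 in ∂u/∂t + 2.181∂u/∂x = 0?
At x = 8.588397. The characteristic carries data from (4.8, 0) to (8.588397, 1.737).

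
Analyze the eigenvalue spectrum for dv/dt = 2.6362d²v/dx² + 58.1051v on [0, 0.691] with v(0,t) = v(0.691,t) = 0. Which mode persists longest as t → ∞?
Eigenvalues: λₙ = 2.6362n²π²/0.691² - 58.1051.
First three modes:
  n=1: λ₁ = 2.6362π²/0.691² - 58.1051 ≈ -3.614
  n=2: λ₂ = 10.5448π²/0.691² - 58.1051 ≈ 159.858
  n=3: λ₃ = 23.7258π²/0.691² - 58.1051 ≈ 432.311
Since 2.6362π²/0.691² ≈ 54.491 < 58.1051, λ₁ < 0.
The n=1 mode grows fastest (−λₙ is largest for n=1) → dominates.
Asymptotic: v ~ c₁ sin(πx/0.691) e^{3.614t} (exponential growth at rate −λ₁ ≈ 3.614).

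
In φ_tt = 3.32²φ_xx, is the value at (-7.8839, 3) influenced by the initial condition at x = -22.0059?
No. The domain of dependence is [-17.8439, 2.0761], and -22.0059 is outside this interval.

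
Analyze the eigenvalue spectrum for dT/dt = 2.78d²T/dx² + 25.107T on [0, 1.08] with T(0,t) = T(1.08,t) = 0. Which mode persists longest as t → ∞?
Eigenvalues: λₙ = 2.78n²π²/1.08² - 25.107.
First three modes:
  n=1: λ₁ = 2.78π²/1.08² - 25.107 ≈ -1.584
  n=2: λ₂ = 11.12π²/1.08² - 25.107 ≈ 68.986
  n=3: λ₃ = 25.02π²/1.08² - 25.107 ≈ 186.602
Since 2.78π²/1.08² ≈ 23.523 < 25.107, λ₁ < 0.
The n=1 mode grows fastest (−λₙ is largest for n=1) → dominates.
Asymptotic: T ~ c₁ sin(πx/1.08) e^{1.584t} (exponential growth at rate −λ₁ ≈ 1.584).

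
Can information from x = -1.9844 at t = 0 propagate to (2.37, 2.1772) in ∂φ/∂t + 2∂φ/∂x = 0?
Yes. The characteristic through (2.37, 2.1772) passes through x = -1.9844.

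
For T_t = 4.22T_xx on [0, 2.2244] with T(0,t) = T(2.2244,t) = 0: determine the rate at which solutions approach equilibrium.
Eigenvalues: λₙ = 4.22n²π²/2.2244².
First three modes:
  n=1: λ₁ = 4.22π²/2.2244² ≈ 8.418
  n=2: λ₂ = 16.88π²/2.2244² ≈ 33.67 (4× faster decay)
  n=3: λ₃ = 37.98π²/2.2244² ≈ 75.758 (9× faster decay)
As t → ∞, higher modes decay exponentially faster. The n=1 mode dominates: T ~ c₁ sin(πx/2.2244) e^{-λ₁t}.
Decay rate: λ₁ = 4.22π²/2.2244² ≈ 8.418.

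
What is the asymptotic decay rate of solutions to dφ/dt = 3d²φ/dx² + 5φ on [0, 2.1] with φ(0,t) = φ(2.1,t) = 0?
Eigenvalues: λₙ = 3n²π²/2.1² - 5.
First three modes:
  n=1: λ₁ = 3π²/2.1² - 5 ≈ 1.714
  n=2: λ₂ = 12π²/2.1² - 5 ≈ 21.856
  n=3: λ₃ = 27π²/2.1² - 5 ≈ 55.426
Since 3π²/2.1² ≈ 6.714 > 5, all λₙ > 0.
The n=1 mode decays slowest → dominates as t → ∞.
Asymptotic: φ ~ c₁ sin(πx/2.1) e^{-λ₁t} with decay rate λ₁ ≈ 1.714.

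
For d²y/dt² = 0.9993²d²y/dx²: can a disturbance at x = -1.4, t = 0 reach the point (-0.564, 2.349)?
Yes. The domain of dependence is [-2.9113557, 1.7833557], and -1.4 ∈ [-2.9113557, 1.7833557].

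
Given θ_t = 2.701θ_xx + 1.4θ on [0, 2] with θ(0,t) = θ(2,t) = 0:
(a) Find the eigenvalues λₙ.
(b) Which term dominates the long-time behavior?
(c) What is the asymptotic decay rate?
Eigenvalues: λₙ = 2.701n²π²/2² - 1.4.
First three modes:
  n=1: λ₁ = 2.701π²/2² - 1.4 ≈ 5.264
  n=2: λ₂ = 10.804π²/2² - 1.4 ≈ 25.258
  n=3: λ₃ = 24.309π²/2² - 1.4 ≈ 58.58
Since 2.701π²/2² ≈ 6.664 > 1.4, all λₙ > 0.
The n=1 mode decays slowest → dominates as t → ∞.
Asymptotic: θ ~ c₁ sin(πx/2) e^{-λ₁t} with decay rate λ₁ ≈ 5.264.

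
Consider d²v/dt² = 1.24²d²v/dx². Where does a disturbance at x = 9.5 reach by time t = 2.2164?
Domain of influence: [6.751664, 12.248336]. Data at x = 9.5 spreads outward at speed 1.24.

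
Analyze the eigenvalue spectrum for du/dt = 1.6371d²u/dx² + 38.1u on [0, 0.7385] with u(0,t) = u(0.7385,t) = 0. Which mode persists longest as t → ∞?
Eigenvalues: λₙ = 1.6371n²π²/0.7385² - 38.1.
First three modes:
  n=1: λ₁ = 1.6371π²/0.7385² - 38.1 ≈ -8.474
  n=2: λ₂ = 6.5484π²/0.7385² - 38.1 ≈ 80.404
  n=3: λ₃ = 14.7339π²/0.7385² - 38.1 ≈ 228.535
Since 1.6371π²/0.7385² ≈ 29.626 < 38.1, λ₁ < 0.
The n=1 mode grows fastest (−λₙ is largest for n=1) → dominates.
Asymptotic: u ~ c₁ sin(πx/0.7385) e^{8.474t} (exponential growth at rate −λ₁ ≈ 8.474).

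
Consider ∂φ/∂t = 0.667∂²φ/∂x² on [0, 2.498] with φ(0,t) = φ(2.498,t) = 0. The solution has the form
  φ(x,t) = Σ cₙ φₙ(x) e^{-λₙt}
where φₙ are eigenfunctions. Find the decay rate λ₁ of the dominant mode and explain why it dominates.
Eigenvalues: λₙ = 0.667n²π²/2.498².
First three modes:
  n=1: λ₁ = 0.667π²/2.498² ≈ 1.055
  n=2: λ₂ = 2.668π²/2.498² ≈ 4.22 (4× faster decay)
  n=3: λ₃ = 6.003π²/2.498² ≈ 9.495 (9× faster decay)
As t → ∞, higher modes decay exponentially faster. The n=1 mode dominates: φ ~ c₁ sin(πx/2.498) e^{-λ₁t}.
Decay rate: λ₁ = 0.667π²/2.498² ≈ 1.055.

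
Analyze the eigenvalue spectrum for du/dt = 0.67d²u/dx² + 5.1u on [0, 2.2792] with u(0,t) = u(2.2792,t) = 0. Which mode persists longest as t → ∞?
Eigenvalues: λₙ = 0.67n²π²/2.2792² - 5.1.
First three modes:
  n=1: λ₁ = 0.67π²/2.2792² - 5.1 ≈ -3.827
  n=2: λ₂ = 2.68π²/2.2792² - 5.1 ≈ -0.008
  n=3: λ₃ = 6.03π²/2.2792² - 5.1 ≈ 6.357
Since 0.67π²/2.2792² ≈ 1.273 < 5.1, λ₁ < 0.
The n=1 mode grows fastest (−λₙ is largest for n=1) → dominates.
Asymptotic: u ~ c₁ sin(πx/2.2792) e^{3.827t} (exponential growth at rate −λ₁ ≈ 3.827).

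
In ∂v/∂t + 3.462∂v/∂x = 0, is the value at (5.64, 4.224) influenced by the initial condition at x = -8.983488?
Yes. The characteristic through (5.64, 4.224) passes through x = -8.983488.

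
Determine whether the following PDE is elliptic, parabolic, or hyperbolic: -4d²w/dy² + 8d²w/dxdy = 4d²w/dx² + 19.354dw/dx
Rewriting in standard form: -4d²w/dx² + 8d²w/dxdy - 4d²w/dy² - 19.354dw/dx = 0. Coefficients: A = -4, B = 8, C = -4. B² - 4AC = 0, which is zero, so the equation is parabolic.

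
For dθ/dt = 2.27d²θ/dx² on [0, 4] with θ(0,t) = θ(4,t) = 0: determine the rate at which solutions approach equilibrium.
Eigenvalues: λₙ = 2.27n²π²/4².
First three modes:
  n=1: λ₁ = 2.27π²/4² ≈ 1.4
  n=2: λ₂ = 9.08π²/4² ≈ 5.601 (4× faster decay)
  n=3: λ₃ = 20.43π²/4² ≈ 12.602 (9× faster decay)
As t → ∞, higher modes decay exponentially faster. The n=1 mode dominates: θ ~ c₁ sin(πx/4) e^{-λ₁t}.
Decay rate: λ₁ = 2.27π²/4² ≈ 1.4.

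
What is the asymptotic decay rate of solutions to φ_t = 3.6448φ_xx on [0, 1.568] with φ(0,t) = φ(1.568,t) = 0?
Eigenvalues: λₙ = 3.6448n²π²/1.568².
First three modes:
  n=1: λ₁ = 3.6448π²/1.568² ≈ 14.631
  n=2: λ₂ = 14.5792π²/1.568² ≈ 58.525 (4× faster decay)
  n=3: λ₃ = 32.8032π²/1.568² ≈ 131.681 (9× faster decay)
As t → ∞, higher modes decay exponentially faster. The n=1 mode dominates: φ ~ c₁ sin(πx/1.568) e^{-λ₁t}.
Decay rate: λ₁ = 3.6448π²/1.568² ≈ 14.631.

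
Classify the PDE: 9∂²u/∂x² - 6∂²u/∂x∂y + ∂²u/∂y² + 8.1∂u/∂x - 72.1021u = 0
A = 9, B = -6, C = 1. Discriminant B² - 4AC = 0. Since 0 = 0, parabolic.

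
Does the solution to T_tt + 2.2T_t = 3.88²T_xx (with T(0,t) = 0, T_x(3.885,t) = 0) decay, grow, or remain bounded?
T → 0. Damping (γ=2.2) dissipates energy; oscillations decay exponentially.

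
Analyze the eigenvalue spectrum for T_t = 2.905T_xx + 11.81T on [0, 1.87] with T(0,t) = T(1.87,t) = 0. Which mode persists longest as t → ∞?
Eigenvalues: λₙ = 2.905n²π²/1.87² - 11.81.
First three modes:
  n=1: λ₁ = 2.905π²/1.87² - 11.81 ≈ -3.611
  n=2: λ₂ = 11.62π²/1.87² - 11.81 ≈ 20.986
  n=3: λ₃ = 26.145π²/1.87² - 11.81 ≈ 61.981
Since 2.905π²/1.87² ≈ 8.199 < 11.81, λ₁ < 0.
The n=1 mode grows fastest (−λₙ is largest for n=1) → dominates.
Asymptotic: T ~ c₁ sin(πx/1.87) e^{3.611t} (exponential growth at rate −λ₁ ≈ 3.611).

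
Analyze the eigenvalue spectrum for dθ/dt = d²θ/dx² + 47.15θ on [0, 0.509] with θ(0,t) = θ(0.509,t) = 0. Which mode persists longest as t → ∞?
Eigenvalues: λₙ = n²π²/0.509² - 47.15.
First three modes:
  n=1: λ₁ = π²/0.509² - 47.15 ≈ -9.055
  n=2: λ₂ = 4π²/0.509² - 47.15 ≈ 105.229
  n=3: λ₃ = 9π²/0.509² - 47.15 ≈ 295.702
Since π²/0.509² ≈ 38.095 < 47.15, λ₁ < 0.
The n=1 mode grows fastest (−λₙ is largest for n=1) → dominates.
Asymptotic: θ ~ c₁ sin(πx/0.509) e^{9.055t} (exponential growth at rate −λ₁ ≈ 9.055).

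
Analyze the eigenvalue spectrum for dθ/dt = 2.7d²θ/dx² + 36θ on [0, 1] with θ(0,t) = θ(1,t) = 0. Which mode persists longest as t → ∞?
Eigenvalues: λₙ = 2.7n²π²/1² - 36.
First three modes:
  n=1: λ₁ = 2.7π² - 36 ≈ -9.352
  n=2: λ₂ = 10.8π² - 36 ≈ 70.592
  n=3: λ₃ = 24.3π² - 36 ≈ 203.831
Since 2.7π² ≈ 26.648 < 36, λ₁ < 0.
The n=1 mode grows fastest (−λₙ is largest for n=1) → dominates.
Asymptotic: θ ~ c₁ sin(πx/1) e^{9.352t} (exponential growth at rate −λ₁ ≈ 9.352).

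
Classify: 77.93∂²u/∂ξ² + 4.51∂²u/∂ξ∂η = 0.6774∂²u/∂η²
Rewriting in standard form: 77.93∂²u/∂ξ² + 4.51∂²u/∂ξ∂η - 0.6774∂²u/∂η² = 0. Hyperbolic (discriminant = 231.499228).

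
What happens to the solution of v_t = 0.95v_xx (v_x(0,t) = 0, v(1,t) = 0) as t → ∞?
v → 0. Heat escapes through the Dirichlet boundary.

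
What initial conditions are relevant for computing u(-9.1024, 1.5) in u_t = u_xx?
The entire real line. The heat equation has infinite propagation speed: any initial disturbance instantly affects all points (though exponentially small far away).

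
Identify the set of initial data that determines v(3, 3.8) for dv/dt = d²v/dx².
The entire real line. The heat equation has infinite propagation speed: any initial disturbance instantly affects all points (though exponentially small far away).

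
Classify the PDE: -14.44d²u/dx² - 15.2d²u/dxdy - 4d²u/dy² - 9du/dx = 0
A = -14.44, B = -15.2, C = -4. Discriminant B² - 4AC = 0. Since 0 = 0, parabolic.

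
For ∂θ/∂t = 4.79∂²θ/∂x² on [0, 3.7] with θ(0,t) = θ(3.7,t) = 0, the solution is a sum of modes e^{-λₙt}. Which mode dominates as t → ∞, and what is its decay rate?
Eigenvalues: λₙ = 4.79n²π²/3.7².
First three modes:
  n=1: λ₁ = 4.79π²/3.7² ≈ 3.453
  n=2: λ₂ = 19.16π²/3.7² ≈ 13.813 (4× faster decay)
  n=3: λ₃ = 43.11π²/3.7² ≈ 31.08 (9× faster decay)
As t → ∞, higher modes decay exponentially faster. The n=1 mode dominates: θ ~ c₁ sin(πx/3.7) e^{-λ₁t}.
Decay rate: λ₁ = 4.79π²/3.7² ≈ 3.453.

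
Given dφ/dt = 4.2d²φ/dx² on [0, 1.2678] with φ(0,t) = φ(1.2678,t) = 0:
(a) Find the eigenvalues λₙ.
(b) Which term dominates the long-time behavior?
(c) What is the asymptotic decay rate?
Eigenvalues: λₙ = 4.2n²π²/1.2678².
First three modes:
  n=1: λ₁ = 4.2π²/1.2678² ≈ 25.79
  n=2: λ₂ = 16.8π²/1.2678² ≈ 103.159 (4× faster decay)
  n=3: λ₃ = 37.8π²/1.2678² ≈ 232.108 (9× faster decay)
As t → ∞, higher modes decay exponentially faster. The n=1 mode dominates: φ ~ c₁ sin(πx/1.2678) e^{-λ₁t}.
Decay rate: λ₁ = 4.2π²/1.2678² ≈ 25.79.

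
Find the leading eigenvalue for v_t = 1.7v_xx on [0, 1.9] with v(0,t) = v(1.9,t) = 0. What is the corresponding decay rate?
Eigenvalues: λₙ = 1.7n²π²/1.9².
First three modes:
  n=1: λ₁ = 1.7π²/1.9² ≈ 4.648
  n=2: λ₂ = 6.8π²/1.9² ≈ 18.591 (4× faster decay)
  n=3: λ₃ = 15.3π²/1.9² ≈ 41.83 (9× faster decay)
As t → ∞, higher modes decay exponentially faster. The n=1 mode dominates: v ~ c₁ sin(πx/1.9) e^{-λ₁t}.
Decay rate: λ₁ = 1.7π²/1.9² ≈ 4.648.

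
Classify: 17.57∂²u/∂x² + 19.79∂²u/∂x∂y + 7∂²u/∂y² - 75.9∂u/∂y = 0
Elliptic (discriminant = -100.3159).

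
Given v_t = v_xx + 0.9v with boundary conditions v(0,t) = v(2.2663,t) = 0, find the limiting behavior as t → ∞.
v → 0. Diffusion dominates reaction (r=0.9 < κπ²/L²≈1.92); solution decays.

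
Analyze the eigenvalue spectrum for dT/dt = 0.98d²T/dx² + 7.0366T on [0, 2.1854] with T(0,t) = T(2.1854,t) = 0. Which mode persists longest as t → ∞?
Eigenvalues: λₙ = 0.98n²π²/2.1854² - 7.0366.
First three modes:
  n=1: λ₁ = 0.98π²/2.1854² - 7.0366 ≈ -5.011
  n=2: λ₂ = 3.92π²/2.1854² - 7.0366 ≈ 1.064
  n=3: λ₃ = 8.82π²/2.1854² - 7.0366 ≈ 11.19
Since 0.98π²/2.1854² ≈ 2.025 < 7.0366, λ₁ < 0.
The n=1 mode grows fastest (−λₙ is largest for n=1) → dominates.
Asymptotic: T ~ c₁ sin(πx/2.1854) e^{5.011t} (exponential growth at rate −λ₁ ≈ 5.011).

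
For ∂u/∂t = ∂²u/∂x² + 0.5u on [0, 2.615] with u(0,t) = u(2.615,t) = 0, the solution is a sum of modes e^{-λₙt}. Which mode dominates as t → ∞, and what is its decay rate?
Eigenvalues: λₙ = n²π²/2.615² - 0.5.
First three modes:
  n=1: λ₁ = π²/2.615² - 0.5 ≈ 0.943
  n=2: λ₂ = 4π²/2.615² - 0.5 ≈ 5.273
  n=3: λ₃ = 9π²/2.615² - 0.5 ≈ 12.49
Since π²/2.615² ≈ 1.443 > 0.5, all λₙ > 0.
The n=1 mode decays slowest → dominates as t → ∞.
Asymptotic: u ~ c₁ sin(πx/2.615) e^{-λ₁t} with decay rate λ₁ ≈ 0.943.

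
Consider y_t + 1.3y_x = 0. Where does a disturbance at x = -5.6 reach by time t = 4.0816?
At x = -0.29392. The characteristic carries data from (-5.6, 0) to (-0.29392, 4.0816).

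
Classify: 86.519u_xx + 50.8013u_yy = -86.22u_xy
Rewriting in standard form: 86.519u_xx + 86.22u_xy + 50.8013u_yy = 0. Elliptic (discriminant = -10147.2222988).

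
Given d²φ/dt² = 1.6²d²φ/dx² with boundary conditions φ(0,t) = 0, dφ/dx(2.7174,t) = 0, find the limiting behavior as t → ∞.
φ oscillates (no decay). Energy is conserved; the solution oscillates indefinitely as standing waves.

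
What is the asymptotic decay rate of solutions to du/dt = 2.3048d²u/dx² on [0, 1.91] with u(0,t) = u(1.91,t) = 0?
Eigenvalues: λₙ = 2.3048n²π²/1.91².
First three modes:
  n=1: λ₁ = 2.3048π²/1.91² ≈ 6.235
  n=2: λ₂ = 9.2192π²/1.91² ≈ 24.942 (4× faster decay)
  n=3: λ₃ = 20.7432π²/1.91² ≈ 56.119 (9× faster decay)
As t → ∞, higher modes decay exponentially faster. The n=1 mode dominates: u ~ c₁ sin(πx/1.91) e^{-λ₁t}.
Decay rate: λ₁ = 2.3048π²/1.91² ≈ 6.235.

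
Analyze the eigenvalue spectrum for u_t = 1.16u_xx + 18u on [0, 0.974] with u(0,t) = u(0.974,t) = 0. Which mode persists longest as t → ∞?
Eigenvalues: λₙ = 1.16n²π²/0.974² - 18.
First three modes:
  n=1: λ₁ = 1.16π²/0.974² - 18 ≈ -5.932
  n=2: λ₂ = 4.64π²/0.974² - 18 ≈ 30.273
  n=3: λ₃ = 10.44π²/0.974² - 18 ≈ 90.613
Since 1.16π²/0.974² ≈ 12.068 < 18, λ₁ < 0.
The n=1 mode grows fastest (−λₙ is largest for n=1) → dominates.
Asymptotic: u ~ c₁ sin(πx/0.974) e^{5.932t} (exponential growth at rate −λ₁ ≈ 5.932).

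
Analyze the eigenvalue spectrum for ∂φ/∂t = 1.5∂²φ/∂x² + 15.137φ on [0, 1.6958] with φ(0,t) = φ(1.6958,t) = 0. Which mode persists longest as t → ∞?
Eigenvalues: λₙ = 1.5n²π²/1.6958² - 15.137.
First three modes:
  n=1: λ₁ = 1.5π²/1.6958² - 15.137 ≈ -9.989
  n=2: λ₂ = 6π²/1.6958² - 15.137 ≈ 5.455
  n=3: λ₃ = 13.5π²/1.6958² - 15.137 ≈ 31.195
Since 1.5π²/1.6958² ≈ 5.148 < 15.137, λ₁ < 0.
The n=1 mode grows fastest (−λₙ is largest for n=1) → dominates.
Asymptotic: φ ~ c₁ sin(πx/1.6958) e^{9.989t} (exponential growth at rate −λ₁ ≈ 9.989).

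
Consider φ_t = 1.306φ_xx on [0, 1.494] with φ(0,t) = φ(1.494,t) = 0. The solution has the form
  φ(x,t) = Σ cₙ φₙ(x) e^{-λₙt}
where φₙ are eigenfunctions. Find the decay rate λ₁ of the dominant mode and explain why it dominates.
Eigenvalues: λₙ = 1.306n²π²/1.494².
First three modes:
  n=1: λ₁ = 1.306π²/1.494² ≈ 5.775
  n=2: λ₂ = 5.224π²/1.494² ≈ 23.099 (4× faster decay)
  n=3: λ₃ = 11.754π²/1.494² ≈ 51.974 (9× faster decay)
As t → ∞, higher modes decay exponentially faster. The n=1 mode dominates: φ ~ c₁ sin(πx/1.494) e^{-λ₁t}.
Decay rate: λ₁ = 1.306π²/1.494² ≈ 5.775.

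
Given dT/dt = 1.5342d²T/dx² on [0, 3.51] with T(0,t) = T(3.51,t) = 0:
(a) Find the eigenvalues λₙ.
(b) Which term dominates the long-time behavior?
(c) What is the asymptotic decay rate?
Eigenvalues: λₙ = 1.5342n²π²/3.51².
First three modes:
  n=1: λ₁ = 1.5342π²/3.51² ≈ 1.229
  n=2: λ₂ = 6.1368π²/3.51² ≈ 4.916 (4× faster decay)
  n=3: λ₃ = 13.8078π²/3.51² ≈ 11.061 (9× faster decay)
As t → ∞, higher modes decay exponentially faster. The n=1 mode dominates: T ~ c₁ sin(πx/3.51) e^{-λ₁t}.
Decay rate: λ₁ = 1.5342π²/3.51² ≈ 1.229.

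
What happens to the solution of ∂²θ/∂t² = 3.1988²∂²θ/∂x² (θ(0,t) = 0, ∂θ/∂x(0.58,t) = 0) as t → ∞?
θ oscillates (no decay). Energy is conserved; the solution oscillates indefinitely as standing waves.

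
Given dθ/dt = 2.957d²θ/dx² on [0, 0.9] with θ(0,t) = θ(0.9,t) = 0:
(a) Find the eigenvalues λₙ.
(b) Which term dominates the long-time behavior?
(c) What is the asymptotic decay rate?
Eigenvalues: λₙ = 2.957n²π²/0.9².
First three modes:
  n=1: λ₁ = 2.957π²/0.9² ≈ 36.03
  n=2: λ₂ = 11.828π²/0.9² ≈ 144.121 (4× faster decay)
  n=3: λ₃ = 26.613π²/0.9² ≈ 324.271 (9× faster decay)
As t → ∞, higher modes decay exponentially faster. The n=1 mode dominates: θ ~ c₁ sin(πx/0.9) e^{-λ₁t}.
Decay rate: λ₁ = 2.957π²/0.9² ≈ 36.03.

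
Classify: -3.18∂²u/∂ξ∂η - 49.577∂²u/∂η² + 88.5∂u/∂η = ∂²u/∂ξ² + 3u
Rewriting in standard form: -∂²u/∂ξ² - 3.18∂²u/∂ξ∂η - 49.577∂²u/∂η² + 88.5∂u/∂η - 3u = 0. Elliptic (discriminant = -188.1956).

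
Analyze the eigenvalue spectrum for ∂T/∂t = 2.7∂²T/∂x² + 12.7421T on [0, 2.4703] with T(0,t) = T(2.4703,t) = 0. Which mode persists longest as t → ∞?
Eigenvalues: λₙ = 2.7n²π²/2.4703² - 12.7421.
First three modes:
  n=1: λ₁ = 2.7π²/2.4703² - 12.7421 ≈ -8.375
  n=2: λ₂ = 10.8π²/2.4703² - 12.7421 ≈ 4.725
  n=3: λ₃ = 24.3π²/2.4703² - 12.7421 ≈ 26.559
Since 2.7π²/2.4703² ≈ 4.367 < 12.7421, λ₁ < 0.
The n=1 mode grows fastest (−λₙ is largest for n=1) → dominates.
Asymptotic: T ~ c₁ sin(πx/2.4703) e^{8.375t} (exponential growth at rate −λ₁ ≈ 8.375).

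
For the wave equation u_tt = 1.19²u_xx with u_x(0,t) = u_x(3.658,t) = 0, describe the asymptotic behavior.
u oscillates about a mean that drifts linearly in t (generically unbounded; no decay). There is no damping, so the nonconstant modes persist as standing waves (energy conserved, no decay). But with Neumann conditions at both ends the constant mode has eigenvalue 0: the spatial mean M(t) of u satisfies M'' = 0, so M(t) = M(0) + M'(0)·t. Unless the initial velocity has zero mean (∫u_t(x,0)dx = 0), the solution grows linearly in t (unbounded, though not exponentially); if it does have zero mean, the solution stays bounded and simply oscillates.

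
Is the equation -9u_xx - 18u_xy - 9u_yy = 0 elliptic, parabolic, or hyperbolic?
Computing B² - 4AC with A = -9, B = -18, C = -9: discriminant = 0 (zero). Answer: parabolic.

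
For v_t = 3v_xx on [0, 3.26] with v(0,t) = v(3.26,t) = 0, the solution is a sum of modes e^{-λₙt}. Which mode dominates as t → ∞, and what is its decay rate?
Eigenvalues: λₙ = 3n²π²/3.26².
First three modes:
  n=1: λ₁ = 3π²/3.26² ≈ 2.786
  n=2: λ₂ = 12π²/3.26² ≈ 11.144 (4× faster decay)
  n=3: λ₃ = 27π²/3.26² ≈ 25.074 (9× faster decay)
As t → ∞, higher modes decay exponentially faster. The n=1 mode dominates: v ~ c₁ sin(πx/3.26) e^{-λ₁t}.
Decay rate: λ₁ = 3π²/3.26² ≈ 2.786.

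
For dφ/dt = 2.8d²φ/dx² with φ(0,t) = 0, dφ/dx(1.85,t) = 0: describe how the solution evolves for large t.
φ → 0. Heat escapes through the Dirichlet boundary.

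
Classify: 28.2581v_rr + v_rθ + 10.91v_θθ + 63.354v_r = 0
Elliptic (discriminant = -1232.183484).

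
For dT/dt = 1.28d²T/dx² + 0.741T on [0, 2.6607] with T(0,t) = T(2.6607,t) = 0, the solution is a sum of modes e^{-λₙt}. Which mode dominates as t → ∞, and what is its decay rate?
Eigenvalues: λₙ = 1.28n²π²/2.6607² - 0.741.
First three modes:
  n=1: λ₁ = 1.28π²/2.6607² - 0.741 ≈ 1.044
  n=2: λ₂ = 5.12π²/2.6607² - 0.741 ≈ 6.397
  n=3: λ₃ = 11.52π²/2.6607² - 0.741 ≈ 15.32
Since 1.28π²/2.6607² ≈ 1.785 > 0.741, all λₙ > 0.
The n=1 mode decays slowest → dominates as t → ∞.
Asymptotic: T ~ c₁ sin(πx/2.6607) e^{-λ₁t} with decay rate λ₁ ≈ 1.044.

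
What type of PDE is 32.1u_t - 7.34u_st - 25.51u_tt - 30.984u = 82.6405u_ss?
Rewriting in standard form: -82.6405u_ss - 7.34u_st - 25.51u_tt + 32.1u_t - 30.984u = 0. With A = -82.6405, B = -7.34, C = -25.51, the discriminant is -8378.76102. This is an elliptic PDE.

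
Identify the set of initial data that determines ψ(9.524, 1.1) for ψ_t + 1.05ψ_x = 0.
A single point: x = 8.369. The characteristic through (9.524, 1.1) is x - 1.05t = const, so x = 9.524 - 1.05·1.1 = 8.369.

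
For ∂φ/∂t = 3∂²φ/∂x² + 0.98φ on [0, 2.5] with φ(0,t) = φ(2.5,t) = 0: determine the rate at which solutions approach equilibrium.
Eigenvalues: λₙ = 3n²π²/2.5² - 0.98.
First three modes:
  n=1: λ₁ = 3π²/2.5² - 0.98 ≈ 3.757
  n=2: λ₂ = 12π²/2.5² - 0.98 ≈ 17.97
  n=3: λ₃ = 27π²/2.5² - 0.98 ≈ 41.657
Since 3π²/2.5² ≈ 4.737 > 0.98, all λₙ > 0.
The n=1 mode decays slowest → dominates as t → ∞.
Asymptotic: φ ~ c₁ sin(πx/2.5) e^{-λ₁t} with decay rate λ₁ ≈ 3.757.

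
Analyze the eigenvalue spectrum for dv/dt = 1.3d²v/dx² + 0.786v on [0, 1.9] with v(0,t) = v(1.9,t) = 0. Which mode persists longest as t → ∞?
Eigenvalues: λₙ = 1.3n²π²/1.9² - 0.786.
First three modes:
  n=1: λ₁ = 1.3π²/1.9² - 0.786 ≈ 2.768
  n=2: λ₂ = 5.2π²/1.9² - 0.786 ≈ 13.431
  n=3: λ₃ = 11.7π²/1.9² - 0.786 ≈ 31.201
Since 1.3π²/1.9² ≈ 3.554 > 0.786, all λₙ > 0.
The n=1 mode decays slowest → dominates as t → ∞.
Asymptotic: v ~ c₁ sin(πx/1.9) e^{-λ₁t} with decay rate λ₁ ≈ 2.768.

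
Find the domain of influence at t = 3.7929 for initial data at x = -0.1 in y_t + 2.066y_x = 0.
At x = 7.7361314. The characteristic carries data from (-0.1, 0) to (7.7361314, 3.7929).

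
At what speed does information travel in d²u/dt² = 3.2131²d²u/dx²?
Speed = 3.2131. Information travels along characteristics x = x₀ ± 3.2131t.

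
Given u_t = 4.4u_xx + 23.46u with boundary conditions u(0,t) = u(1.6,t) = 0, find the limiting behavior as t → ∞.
u grows unboundedly. Reaction dominates diffusion (r=23.46 > κπ²/L²≈16.96); solution grows exponentially.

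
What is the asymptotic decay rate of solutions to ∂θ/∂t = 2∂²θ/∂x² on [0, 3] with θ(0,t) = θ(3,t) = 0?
Eigenvalues: λₙ = 2n²π²/3².
First three modes:
  n=1: λ₁ = 2π²/3² ≈ 2.193
  n=2: λ₂ = 8π²/3² ≈ 8.773 (4× faster decay)
  n=3: λ₃ = 18π²/3² ≈ 19.739 (9× faster decay)
As t → ∞, higher modes decay exponentially faster. The n=1 mode dominates: θ ~ c₁ sin(πx/3) e^{-λ₁t}.
Decay rate: λ₁ = 2π²/3² ≈ 2.193.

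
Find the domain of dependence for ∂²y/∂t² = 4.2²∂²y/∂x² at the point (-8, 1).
Domain of dependence: [-12.2, -3.8]. Signals travel at speed 4.2, so data within |x - -8| ≤ 4.2·1 = 4.2 can reach the point.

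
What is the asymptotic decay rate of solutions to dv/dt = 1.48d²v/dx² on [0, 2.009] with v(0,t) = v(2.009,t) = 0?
Eigenvalues: λₙ = 1.48n²π²/2.009².
First three modes:
  n=1: λ₁ = 1.48π²/2.009² ≈ 3.619
  n=2: λ₂ = 5.92π²/2.009² ≈ 14.476 (4× faster decay)
  n=3: λ₃ = 13.32π²/2.009² ≈ 32.572 (9× faster decay)
As t → ∞, higher modes decay exponentially faster. The n=1 mode dominates: v ~ c₁ sin(πx/2.009) e^{-λ₁t}.
Decay rate: λ₁ = 1.48π²/2.009² ≈ 3.619.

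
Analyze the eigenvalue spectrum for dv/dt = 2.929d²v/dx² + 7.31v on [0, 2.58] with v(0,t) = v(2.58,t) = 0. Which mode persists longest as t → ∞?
Eigenvalues: λₙ = 2.929n²π²/2.58² - 7.31.
First three modes:
  n=1: λ₁ = 2.929π²/2.58² - 7.31 ≈ -2.967
  n=2: λ₂ = 11.716π²/2.58² - 7.31 ≈ 10.062
  n=3: λ₃ = 26.361π²/2.58² - 7.31 ≈ 31.776
Since 2.929π²/2.58² ≈ 4.343 < 7.31, λ₁ < 0.
The n=1 mode grows fastest (−λₙ is largest for n=1) → dominates.
Asymptotic: v ~ c₁ sin(πx/2.58) e^{2.967t} (exponential growth at rate −λ₁ ≈ 2.967).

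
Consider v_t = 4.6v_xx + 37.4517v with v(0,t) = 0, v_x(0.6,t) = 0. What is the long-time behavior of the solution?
As t → ∞, v grows unboundedly. Reaction dominates diffusion (r=37.4517 > κπ²/(4L²)≈31.53); solution grows exponentially.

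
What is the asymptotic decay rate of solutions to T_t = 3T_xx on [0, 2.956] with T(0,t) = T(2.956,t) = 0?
Eigenvalues: λₙ = 3n²π²/2.956².
First three modes:
  n=1: λ₁ = 3π²/2.956² ≈ 3.389
  n=2: λ₂ = 12π²/2.956² ≈ 13.554 (4× faster decay)
  n=3: λ₃ = 27π²/2.956² ≈ 30.497 (9× faster decay)
As t → ∞, higher modes decay exponentially faster. The n=1 mode dominates: T ~ c₁ sin(πx/2.956) e^{-λ₁t}.
Decay rate: λ₁ = 3π²/2.956² ≈ 3.389.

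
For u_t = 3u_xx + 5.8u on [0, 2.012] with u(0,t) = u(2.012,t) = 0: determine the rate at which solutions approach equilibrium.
Eigenvalues: λₙ = 3n²π²/2.012² - 5.8.
First three modes:
  n=1: λ₁ = 3π²/2.012² - 5.8 ≈ 1.514
  n=2: λ₂ = 12π²/2.012² - 5.8 ≈ 23.457
  n=3: λ₃ = 27π²/2.012² - 5.8 ≈ 60.028
Since 3π²/2.012² ≈ 7.314 > 5.8, all λₙ > 0.
The n=1 mode decays slowest → dominates as t → ∞.
Asymptotic: u ~ c₁ sin(πx/2.012) e^{-λ₁t} with decay rate λ₁ ≈ 1.514.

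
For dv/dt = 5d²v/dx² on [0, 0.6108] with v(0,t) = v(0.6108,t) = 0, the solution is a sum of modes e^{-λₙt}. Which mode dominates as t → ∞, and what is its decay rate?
Eigenvalues: λₙ = 5n²π²/0.6108².
First three modes:
  n=1: λ₁ = 5π²/0.6108² ≈ 132.273
  n=2: λ₂ = 20π²/0.6108² ≈ 529.093 (4× faster decay)
  n=3: λ₃ = 45π²/0.6108² ≈ 1190.458 (9× faster decay)
As t → ∞, higher modes decay exponentially faster. The n=1 mode dominates: v ~ c₁ sin(πx/0.6108) e^{-λ₁t}.
Decay rate: λ₁ = 5π²/0.6108² ≈ 132.273.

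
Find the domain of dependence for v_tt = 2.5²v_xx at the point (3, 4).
Domain of dependence: [-7, 13]. Signals travel at speed 2.5, so data within |x - 3| ≤ 2.5·4 = 10 can reach the point.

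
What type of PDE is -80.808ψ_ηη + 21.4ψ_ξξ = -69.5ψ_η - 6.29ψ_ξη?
Rewriting in standard form: 21.4ψ_ξξ + 6.29ψ_ξη - 80.808ψ_ηη + 69.5ψ_η = 0. With A = 21.4, B = 6.29, C = -80.808, the discriminant is 6956.7289. This is a hyperbolic PDE.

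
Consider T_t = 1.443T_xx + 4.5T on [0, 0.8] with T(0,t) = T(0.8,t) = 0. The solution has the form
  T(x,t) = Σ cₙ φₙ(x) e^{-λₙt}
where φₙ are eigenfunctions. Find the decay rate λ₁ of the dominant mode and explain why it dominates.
Eigenvalues: λₙ = 1.443n²π²/0.8² - 4.5.
First three modes:
  n=1: λ₁ = 1.443π²/0.8² - 4.5 ≈ 17.753
  n=2: λ₂ = 5.772π²/0.8² - 4.5 ≈ 84.511
  n=3: λ₃ = 12.987π²/0.8² - 4.5 ≈ 195.776
Since 1.443π²/0.8² ≈ 22.253 > 4.5, all λₙ > 0.
The n=1 mode decays slowest → dominates as t → ∞.
Asymptotic: T ~ c₁ sin(πx/0.8) e^{-λ₁t} with decay rate λ₁ ≈ 17.753.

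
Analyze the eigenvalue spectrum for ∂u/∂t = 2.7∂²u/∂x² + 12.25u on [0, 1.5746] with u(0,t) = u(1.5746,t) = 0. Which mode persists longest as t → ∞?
Eigenvalues: λₙ = 2.7n²π²/1.5746² - 12.25.
First three modes:
  n=1: λ₁ = 2.7π²/1.5746² - 12.25 ≈ -1.502
  n=2: λ₂ = 10.8π²/1.5746² - 12.25 ≈ 30.742
  n=3: λ₃ = 24.3π²/1.5746² - 12.25 ≈ 84.481
Since 2.7π²/1.5746² ≈ 10.748 < 12.25, λ₁ < 0.
The n=1 mode grows fastest (−λₙ is largest for n=1) → dominates.
Asymptotic: u ~ c₁ sin(πx/1.5746) e^{1.502t} (exponential growth at rate −λ₁ ≈ 1.502).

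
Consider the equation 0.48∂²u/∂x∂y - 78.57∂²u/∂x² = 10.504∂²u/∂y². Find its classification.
Rewriting in standard form: -78.57∂²u/∂x² + 0.48∂²u/∂x∂y - 10.504∂²u/∂y² = 0. Elliptic. (A = -78.57, B = 0.48, C = -10.504 gives B² - 4AC = -3300.96672.)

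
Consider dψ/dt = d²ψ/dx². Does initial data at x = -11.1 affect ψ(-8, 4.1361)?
Yes, for any finite x. The heat equation has infinite propagation speed, so all initial data affects all points at any t > 0.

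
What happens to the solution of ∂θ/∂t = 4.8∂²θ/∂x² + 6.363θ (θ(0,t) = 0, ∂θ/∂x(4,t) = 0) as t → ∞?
θ grows unboundedly. Reaction dominates diffusion (r=6.363 > κπ²/(4L²)≈0.74); solution grows exponentially.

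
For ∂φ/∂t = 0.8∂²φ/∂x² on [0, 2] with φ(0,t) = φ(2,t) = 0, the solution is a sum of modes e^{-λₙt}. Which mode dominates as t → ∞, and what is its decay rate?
Eigenvalues: λₙ = 0.8n²π²/2².
First three modes:
  n=1: λ₁ = 0.8π²/2² ≈ 1.974
  n=2: λ₂ = 3.2π²/2² ≈ 7.896 (4× faster decay)
  n=3: λ₃ = 7.2π²/2² ≈ 17.765 (9× faster decay)
As t → ∞, higher modes decay exponentially faster. The n=1 mode dominates: φ ~ c₁ sin(πx/2) e^{-λ₁t}.
Decay rate: λ₁ = 0.8π²/2² ≈ 1.974.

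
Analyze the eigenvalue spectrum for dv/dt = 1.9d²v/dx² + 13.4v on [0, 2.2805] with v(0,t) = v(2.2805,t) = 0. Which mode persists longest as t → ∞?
Eigenvalues: λₙ = 1.9n²π²/2.2805² - 13.4.
First three modes:
  n=1: λ₁ = 1.9π²/2.2805² - 13.4 ≈ -9.794
  n=2: λ₂ = 7.6π²/2.2805² - 13.4 ≈ 1.023
  n=3: λ₃ = 17.1π²/2.2805² - 13.4 ≈ 19.052
Since 1.9π²/2.2805² ≈ 3.606 < 13.4, λ₁ < 0.
The n=1 mode grows fastest (−λₙ is largest for n=1) → dominates.
Asymptotic: v ~ c₁ sin(πx/2.2805) e^{9.794t} (exponential growth at rate −λ₁ ≈ 9.794).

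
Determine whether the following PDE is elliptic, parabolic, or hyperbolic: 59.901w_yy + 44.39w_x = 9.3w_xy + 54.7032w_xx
Rewriting in standard form: -54.7032w_xx - 9.3w_xy + 59.901w_yy + 44.39w_x = 0. Coefficients: A = -54.7032, B = -9.3, C = 59.901. B² - 4AC = 13193.5955328, which is positive, so the equation is hyperbolic.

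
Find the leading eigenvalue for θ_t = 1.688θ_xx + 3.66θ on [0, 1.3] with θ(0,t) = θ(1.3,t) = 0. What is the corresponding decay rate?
Eigenvalues: λₙ = 1.688n²π²/1.3² - 3.66.
First three modes:
  n=1: λ₁ = 1.688π²/1.3² - 3.66 ≈ 6.198
  n=2: λ₂ = 6.752π²/1.3² - 3.66 ≈ 35.772
  n=3: λ₃ = 15.192π²/1.3² - 3.66 ≈ 85.061
Since 1.688π²/1.3² ≈ 9.858 > 3.66, all λₙ > 0.
The n=1 mode decays slowest → dominates as t → ∞.
Asymptotic: θ ~ c₁ sin(πx/1.3) e^{-λ₁t} with decay rate λ₁ ≈ 6.198.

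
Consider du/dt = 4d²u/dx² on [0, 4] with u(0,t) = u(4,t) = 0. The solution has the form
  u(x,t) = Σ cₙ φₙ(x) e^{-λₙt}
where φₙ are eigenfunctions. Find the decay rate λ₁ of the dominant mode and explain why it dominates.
Eigenvalues: λₙ = 4n²π²/4².
First three modes:
  n=1: λ₁ = 4π²/4² ≈ 2.467
  n=2: λ₂ = 16π²/4² ≈ 9.87 (4× faster decay)
  n=3: λ₃ = 36π²/4² ≈ 22.207 (9× faster decay)
As t → ∞, higher modes decay exponentially faster. The n=1 mode dominates: u ~ c₁ sin(πx/4) e^{-λ₁t}.
Decay rate: λ₁ = 4π²/4² ≈ 2.467.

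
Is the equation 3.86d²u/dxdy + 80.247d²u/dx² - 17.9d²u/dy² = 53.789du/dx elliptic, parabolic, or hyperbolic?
Rewriting in standard form: 80.247d²u/dx² + 3.86d²u/dxdy - 17.9d²u/dy² - 53.789du/dx = 0. Computing B² - 4AC with A = 80.247, B = 3.86, C = -17.9: discriminant = 5760.5848 (positive). Answer: hyperbolic.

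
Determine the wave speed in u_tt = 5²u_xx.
Speed = 5. Information travels along characteristics x = x₀ ± 5t.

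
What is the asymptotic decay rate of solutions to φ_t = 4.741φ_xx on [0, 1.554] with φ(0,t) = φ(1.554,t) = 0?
Eigenvalues: λₙ = 4.741n²π²/1.554².
First three modes:
  n=1: λ₁ = 4.741π²/1.554² ≈ 19.376
  n=2: λ₂ = 18.964π²/1.554² ≈ 77.505 (4× faster decay)
  n=3: λ₃ = 42.669π²/1.554² ≈ 174.385 (9× faster decay)
As t → ∞, higher modes decay exponentially faster. The n=1 mode dominates: φ ~ c₁ sin(πx/1.554) e^{-λ₁t}.
Decay rate: λ₁ = 4.741π²/1.554² ≈ 19.376.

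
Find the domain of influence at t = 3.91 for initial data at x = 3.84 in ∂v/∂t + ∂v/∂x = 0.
At x = 7.75. The characteristic carries data from (3.84, 0) to (7.75, 3.91).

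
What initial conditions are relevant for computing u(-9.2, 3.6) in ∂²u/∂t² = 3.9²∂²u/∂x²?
Domain of dependence: [-23.24, 4.84]. Signals travel at speed 3.9, so data within |x - -9.2| ≤ 3.9·3.6 = 14.04 can reach the point.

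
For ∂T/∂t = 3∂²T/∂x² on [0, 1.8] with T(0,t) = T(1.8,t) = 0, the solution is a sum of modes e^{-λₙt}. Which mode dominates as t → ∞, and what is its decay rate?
Eigenvalues: λₙ = 3n²π²/1.8².
First three modes:
  n=1: λ₁ = 3π²/1.8² ≈ 9.139
  n=2: λ₂ = 12π²/1.8² ≈ 36.554 (4× faster decay)
  n=3: λ₃ = 27π²/1.8² ≈ 82.247 (9× faster decay)
As t → ∞, higher modes decay exponentially faster. The n=1 mode dominates: T ~ c₁ sin(πx/1.8) e^{-λ₁t}.
Decay rate: λ₁ = 3π²/1.8² ≈ 9.139.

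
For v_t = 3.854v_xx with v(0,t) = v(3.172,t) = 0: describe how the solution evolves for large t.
v → 0. Heat diffuses out through both boundaries.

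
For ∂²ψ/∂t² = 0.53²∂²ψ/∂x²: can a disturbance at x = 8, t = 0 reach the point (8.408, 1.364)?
Yes. The domain of dependence is [7.68508, 9.13092], and 8 ∈ [7.68508, 9.13092].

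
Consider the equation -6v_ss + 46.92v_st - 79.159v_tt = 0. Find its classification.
Hyperbolic. (A = -6, B = 46.92, C = -79.159 gives B² - 4AC = 301.6704.)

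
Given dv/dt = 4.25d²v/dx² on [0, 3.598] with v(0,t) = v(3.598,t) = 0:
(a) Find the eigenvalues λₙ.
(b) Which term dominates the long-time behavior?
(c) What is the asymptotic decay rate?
Eigenvalues: λₙ = 4.25n²π²/3.598².
First three modes:
  n=1: λ₁ = 4.25π²/3.598² ≈ 3.24
  n=2: λ₂ = 17π²/3.598² ≈ 12.961 (4× faster decay)
  n=3: λ₃ = 38.25π²/3.598² ≈ 29.161 (9× faster decay)
As t → ∞, higher modes decay exponentially faster. The n=1 mode dominates: v ~ c₁ sin(πx/3.598) e^{-λ₁t}.
Decay rate: λ₁ = 4.25π²/3.598² ≈ 3.24.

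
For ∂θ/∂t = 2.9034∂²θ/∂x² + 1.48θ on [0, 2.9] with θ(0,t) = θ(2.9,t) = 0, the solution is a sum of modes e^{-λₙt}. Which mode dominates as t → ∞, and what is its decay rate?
Eigenvalues: λₙ = 2.9034n²π²/2.9² - 1.48.
First three modes:
  n=1: λ₁ = 2.9034π²/2.9² - 1.48 ≈ 1.927
  n=2: λ₂ = 11.6136π²/2.9² - 1.48 ≈ 12.149
  n=3: λ₃ = 26.1306π²/2.9² - 1.48 ≈ 29.186
Since 2.9034π²/2.9² ≈ 3.407 > 1.48, all λₙ > 0.
The n=1 mode decays slowest → dominates as t → ∞.
Asymptotic: θ ~ c₁ sin(πx/2.9) e^{-λ₁t} with decay rate λ₁ ≈ 1.927.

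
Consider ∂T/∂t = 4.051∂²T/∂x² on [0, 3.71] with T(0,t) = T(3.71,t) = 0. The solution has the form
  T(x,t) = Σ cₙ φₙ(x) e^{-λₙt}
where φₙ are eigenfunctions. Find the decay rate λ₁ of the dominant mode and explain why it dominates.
Eigenvalues: λₙ = 4.051n²π²/3.71².
First three modes:
  n=1: λ₁ = 4.051π²/3.71² ≈ 2.905
  n=2: λ₂ = 16.204π²/3.71² ≈ 11.619 (4× faster decay)
  n=3: λ₃ = 36.459π²/3.71² ≈ 26.143 (9× faster decay)
As t → ∞, higher modes decay exponentially faster. The n=1 mode dominates: T ~ c₁ sin(πx/3.71) e^{-λ₁t}.
Decay rate: λ₁ = 4.051π²/3.71² ≈ 2.905.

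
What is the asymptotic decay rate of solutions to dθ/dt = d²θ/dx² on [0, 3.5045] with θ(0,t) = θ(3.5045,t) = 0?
Eigenvalues: λₙ = n²π²/3.5045².
First three modes:
  n=1: λ₁ = π²/3.5045² ≈ 0.804
  n=2: λ₂ = 4π²/3.5045² ≈ 3.214 (4× faster decay)
  n=3: λ₃ = 9π²/3.5045² ≈ 7.233 (9× faster decay)
As t → ∞, higher modes decay exponentially faster. The n=1 mode dominates: θ ~ c₁ sin(πx/3.5045) e^{-λ₁t}.
Decay rate: λ₁ = π²/3.5045² ≈ 0.804.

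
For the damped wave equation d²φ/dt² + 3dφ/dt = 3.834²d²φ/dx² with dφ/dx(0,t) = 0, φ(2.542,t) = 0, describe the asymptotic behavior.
φ → 0. Damping (γ=3) dissipates energy; oscillations decay exponentially.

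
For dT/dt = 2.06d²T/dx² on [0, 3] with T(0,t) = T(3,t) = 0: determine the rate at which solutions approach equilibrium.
Eigenvalues: λₙ = 2.06n²π²/3².
First three modes:
  n=1: λ₁ = 2.06π²/3² ≈ 2.259
  n=2: λ₂ = 8.24π²/3² ≈ 9.036 (4× faster decay)
  n=3: λ₃ = 18.54π²/3² ≈ 20.331 (9× faster decay)
As t → ∞, higher modes decay exponentially faster. The n=1 mode dominates: T ~ c₁ sin(πx/3) e^{-λ₁t}.
Decay rate: λ₁ = 2.06π²/3² ≈ 2.259.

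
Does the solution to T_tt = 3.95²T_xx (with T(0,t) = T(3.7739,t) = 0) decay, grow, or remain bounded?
T oscillates (no decay). Energy is conserved; the solution oscillates indefinitely as standing waves.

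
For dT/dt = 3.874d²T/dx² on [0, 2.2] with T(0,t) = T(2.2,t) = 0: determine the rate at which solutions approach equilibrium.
Eigenvalues: λₙ = 3.874n²π²/2.2².
First three modes:
  n=1: λ₁ = 3.874π²/2.2² ≈ 7.9
  n=2: λ₂ = 15.496π²/2.2² ≈ 31.599 (4× faster decay)
  n=3: λ₃ = 34.866π²/2.2² ≈ 71.098 (9× faster decay)
As t → ∞, higher modes decay exponentially faster. The n=1 mode dominates: T ~ c₁ sin(πx/2.2) e^{-λ₁t}.
Decay rate: λ₁ = 3.874π²/2.2² ≈ 7.9.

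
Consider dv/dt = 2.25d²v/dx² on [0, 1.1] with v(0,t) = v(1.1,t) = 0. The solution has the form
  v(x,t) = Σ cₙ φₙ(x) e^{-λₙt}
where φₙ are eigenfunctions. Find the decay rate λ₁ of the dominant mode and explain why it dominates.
Eigenvalues: λₙ = 2.25n²π²/1.1².
First three modes:
  n=1: λ₁ = 2.25π²/1.1² ≈ 18.353
  n=2: λ₂ = 9π²/1.1² ≈ 73.41 (4× faster decay)
  n=3: λ₃ = 20.25π²/1.1² ≈ 165.173 (9× faster decay)
As t → ∞, higher modes decay exponentially faster. The n=1 mode dominates: v ~ c₁ sin(πx/1.1) e^{-λ₁t}.
Decay rate: λ₁ = 2.25π²/1.1² ≈ 18.353.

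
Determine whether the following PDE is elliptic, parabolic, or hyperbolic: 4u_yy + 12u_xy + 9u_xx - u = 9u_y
Rewriting in standard form: 9u_xx + 12u_xy + 4u_yy - 9u_y - u = 0. Coefficients: A = 9, B = 12, C = 4. B² - 4AC = 0, which is zero, so the equation is parabolic.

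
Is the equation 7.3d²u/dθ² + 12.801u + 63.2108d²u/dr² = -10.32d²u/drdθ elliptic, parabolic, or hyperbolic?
Rewriting in standard form: 63.2108d²u/dr² + 10.32d²u/drdθ + 7.3d²u/dθ² + 12.801u = 0. Computing B² - 4AC with A = 63.2108, B = 10.32, C = 7.3: discriminant = -1739.25296 (negative). Answer: elliptic.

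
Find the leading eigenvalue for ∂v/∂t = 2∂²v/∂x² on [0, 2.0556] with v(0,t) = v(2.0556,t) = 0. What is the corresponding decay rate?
Eigenvalues: λₙ = 2n²π²/2.0556².
First three modes:
  n=1: λ₁ = 2π²/2.0556² ≈ 4.671
  n=2: λ₂ = 8π²/2.0556² ≈ 18.686 (4× faster decay)
  n=3: λ₃ = 18π²/2.0556² ≈ 42.043 (9× faster decay)
As t → ∞, higher modes decay exponentially faster. The n=1 mode dominates: v ~ c₁ sin(πx/2.0556) e^{-λ₁t}.
Decay rate: λ₁ = 2π²/2.0556² ≈ 4.671.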